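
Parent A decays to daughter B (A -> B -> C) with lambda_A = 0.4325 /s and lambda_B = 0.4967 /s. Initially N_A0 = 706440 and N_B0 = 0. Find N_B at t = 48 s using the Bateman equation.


N_B(t) = lambda_A * N_A0 / (lambda_B - lambda_A) * [exp(-lambda_A*t) - exp(-lambda_B*t)]
exp(-0.4325*48) = 9.639324e-10; exp(-0.4967*48) = 4.423079e-11
N_B = 0.4325 * 706440 / (0.4967 - 0.4325) * (9.639324e-10 - 4.423079e-11)
N_B = 0.0043770

0.0043770


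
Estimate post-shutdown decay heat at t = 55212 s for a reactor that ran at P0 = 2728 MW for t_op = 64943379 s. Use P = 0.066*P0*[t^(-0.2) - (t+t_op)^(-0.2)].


P/P0 = 0.066 * [t^(-0.2) - (t + t_op)^(-0.2)]
P/P0 = 0.066 * [55212^(-0.2) - (55212 + 64943379)^(-0.2)]
P/P0 = 0.066 * [0.1126142 - 0.02737910] = 0.005625517
P = 2728 * 0.005625517 = 15.346 MW

15.346


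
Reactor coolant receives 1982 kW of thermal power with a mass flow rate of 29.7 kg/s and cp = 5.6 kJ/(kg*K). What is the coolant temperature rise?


dT = Q / (m_dot * cp)
dT = 1982 / (29.7 * 5.6)
dT = 11.917 C

11.917


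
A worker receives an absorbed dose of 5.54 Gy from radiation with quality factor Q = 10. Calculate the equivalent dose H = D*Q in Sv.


H = D * Q
H = 5.54 * 10
H = 55.400 Sv

55.400


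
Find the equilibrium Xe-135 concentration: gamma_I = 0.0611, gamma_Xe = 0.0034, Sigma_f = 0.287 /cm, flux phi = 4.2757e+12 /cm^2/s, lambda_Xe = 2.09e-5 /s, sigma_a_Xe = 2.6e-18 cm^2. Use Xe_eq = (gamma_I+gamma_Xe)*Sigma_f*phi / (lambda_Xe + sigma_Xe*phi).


Xe_eq = (gamma_I + gamma_Xe) * Sigma_f * phi / (lambda_Xe + sigma_Xe * phi)
Numerator = (0.0611 + 0.0034) * 0.287 * 4.2757e+12 = 7.914962e+10
Denominator = 2.09e-5 + 2.6e-18 * 4.2757e+12 = 3.201682e-05
Xe_eq = 7.914962e+10 / 3.201682e-05 = 2.4721e+15 /cm^3

2.4721e+15


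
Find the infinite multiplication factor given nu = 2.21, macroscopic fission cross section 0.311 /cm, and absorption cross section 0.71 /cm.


k_inf = nu * Sigma_f / Sigma_a
k_inf = 2.21 * 0.311 / 0.71
k_inf = 0.96804

0.96804


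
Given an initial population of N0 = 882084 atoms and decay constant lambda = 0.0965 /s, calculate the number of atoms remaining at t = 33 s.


N = N0 * exp(-lambda * t)
N = 882084 * exp(-0.0965 * 33)
N = 36517

36517


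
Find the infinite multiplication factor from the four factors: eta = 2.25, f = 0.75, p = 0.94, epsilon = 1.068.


k_inf = eta * f * p * epsilon
k_inf = 2.25 * 0.75 * 0.94 * 1.068
k_inf = 1.6941

1.6941


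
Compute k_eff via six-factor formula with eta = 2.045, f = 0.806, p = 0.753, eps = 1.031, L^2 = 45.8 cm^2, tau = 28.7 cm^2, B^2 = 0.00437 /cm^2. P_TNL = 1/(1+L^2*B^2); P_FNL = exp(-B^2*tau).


k_inf = eta*f*p*eps = 2.045*0.806*0.753*1.031 = 1.279623
P_TNL = 1/(1 + L^2*B^2) = 1/(1 + 45.8*0.00437) = 0.8332320
P_FNL = exp(-B^2*tau) = exp(-0.00437*28.7) = 0.8821272
k_eff = k_inf * P_TNL * P_FNL = 1.279623 * 0.8332320 * 0.8821272
k_eff = 0.94054

0.94054


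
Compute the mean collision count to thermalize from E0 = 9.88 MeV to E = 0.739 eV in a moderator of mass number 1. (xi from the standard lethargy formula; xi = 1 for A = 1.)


xi = 1 + (A-1)^2/(2A)*ln((A-1)/(A+1)) = 1 (for A = 1)
n = ln(E0/E) / xi
n = ln(9.88e6 / 0.739) / 1
n = ln(1.336942e+07) / 1 = 16.408

16.408


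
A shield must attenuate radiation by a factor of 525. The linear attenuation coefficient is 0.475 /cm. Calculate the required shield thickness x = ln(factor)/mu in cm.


x = ln(factor) / mu
x = ln(525) / 0.475
x = 13.186 cm

13.186


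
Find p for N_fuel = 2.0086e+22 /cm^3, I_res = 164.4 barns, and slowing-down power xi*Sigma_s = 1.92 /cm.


p = exp(-N * I * 1e-24 / (xi*Sigma_s))
p = exp(-2.0086e+22 * 164.4 * 1e-24 / 1.92)
p = 0.17909

0.17909


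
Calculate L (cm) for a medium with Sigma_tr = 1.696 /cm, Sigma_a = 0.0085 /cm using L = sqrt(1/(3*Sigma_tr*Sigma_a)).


D = 1 / (3 * Sigma_tr) = 1 / (3 * 1.696) = 0.1965409 cm
L = sqrt(D / Sigma_a)
L = sqrt(0.1965409 / 0.0085)
L = 4.8086 cm

4.8086


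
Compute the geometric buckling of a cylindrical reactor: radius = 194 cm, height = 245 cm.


B^2 = (2.405/R)^2 + (pi/H)^2
B^2 = (2.405/194)^2 + (pi/245)^2
B^2 = 3.1811e-04 /cm^2

3.1811e-04


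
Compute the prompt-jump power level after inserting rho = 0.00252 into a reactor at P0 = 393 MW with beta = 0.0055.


P1/P0 = beta / (beta - rho)
P1/P0 = 0.0055 / (0.0055 - 0.00252) = 1.845638
P1 = 393 * 1.845638 = 725.34 MW

725.34


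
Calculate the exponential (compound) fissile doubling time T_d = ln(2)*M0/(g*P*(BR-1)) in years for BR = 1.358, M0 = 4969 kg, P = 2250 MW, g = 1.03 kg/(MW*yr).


Breeding gain G = BR - 1 = 1.358 - 1 = 0.358
Fissile production rate = g * P * G = 1.03 * 2250 * 0.358 = 829.665 kg/yr
T_d = ln(2) * M0 / (g * P * G)
T_d = ln(2) * 4969 / 829.665 = 4.1514 yr

4.1514


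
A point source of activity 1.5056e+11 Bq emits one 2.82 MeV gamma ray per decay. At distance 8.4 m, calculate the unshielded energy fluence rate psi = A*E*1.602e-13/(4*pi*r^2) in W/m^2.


psi = A * E * 1.602e-13 / (4*pi*r^2)
psi = 1.5056e+11 * 2.82 * 1.602e-13 / (4*pi*8.4^2)
psi = 7.6710e-05 W/m^2

7.6710e-05


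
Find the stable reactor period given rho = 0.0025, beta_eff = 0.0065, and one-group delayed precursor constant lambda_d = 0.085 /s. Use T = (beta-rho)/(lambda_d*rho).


T = (beta - rho) / (lambda_d * rho)
T = (0.0065 - 0.0025) / (0.085 * 0.0025)
T = 18.824 s

18.824


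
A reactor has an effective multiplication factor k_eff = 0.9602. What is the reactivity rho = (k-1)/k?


rho = (k_eff - 1) / k_eff
rho = (0.9602 - 1) / 0.9602
rho = -0.041450

-0.041450


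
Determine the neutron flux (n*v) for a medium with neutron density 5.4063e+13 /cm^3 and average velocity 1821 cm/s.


phi = n * v
phi = 5.4063e+13 * 1821
phi = 9.8449e+16 /cm^2/s

9.8449e+16


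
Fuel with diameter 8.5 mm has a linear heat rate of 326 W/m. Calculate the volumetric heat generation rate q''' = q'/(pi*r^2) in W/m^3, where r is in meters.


r = D / 2 / 1000 = 8.5 / 2 / 1000 = 0.00425 m
q''' = q' / (pi * r^2)
q''' = 326 / (pi * 0.00425^2)
q''' = 5.7450e+06 W/m^3

5.7450e+06


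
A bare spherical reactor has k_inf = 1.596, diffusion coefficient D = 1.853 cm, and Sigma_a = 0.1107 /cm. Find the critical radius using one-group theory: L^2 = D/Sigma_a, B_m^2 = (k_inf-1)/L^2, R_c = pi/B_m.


L^2 = D / Sigma_a = 1.853 / 0.1107 = 16.73893 cm^2
B_m^2 = (k_inf - 1) / L^2 = (1.596 - 1) / 16.73893 = 0.03560562 /cm^2
For a bare sphere: B_g = pi/R, so R_c = pi / sqrt(B_m^2)
R_c = pi / sqrt(0.03560562) = 16.649 cm

16.649


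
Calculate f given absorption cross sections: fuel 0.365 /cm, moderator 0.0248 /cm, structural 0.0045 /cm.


f = Sigma_a_fuel / (Sigma_a_fuel + Sigma_a_mod + Sigma_a_other)
f = 0.365 / (0.365 + 0.0248 + 0.0045)
f = 0.92569

0.92569


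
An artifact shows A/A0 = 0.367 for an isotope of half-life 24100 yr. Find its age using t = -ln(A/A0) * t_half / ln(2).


lambda = ln(2) / t_half = ln(2) / 24100 = 2.876129e-05 /yr
t = -ln(A/A0) / lambda
t = -ln(0.367) / 2.876129e-05
t = 34852 yr

34852


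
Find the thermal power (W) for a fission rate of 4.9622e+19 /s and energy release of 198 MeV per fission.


P = fission_rate * E_MeV * 1.602e-13
P = 4.9622e+19 * 198 * 1.602e-13
P = 1.5740e+09 W

1.5740e+09


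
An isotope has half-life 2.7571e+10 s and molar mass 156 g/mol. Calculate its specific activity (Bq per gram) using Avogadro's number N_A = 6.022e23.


lambda = ln(2) / t_half = ln(2) / 2.7571e+10 = 2.514044e-11 /s
SA = lambda * N_A / M
SA = 2.514044e-11 * 6.022e23 / 156
SA = 9.7049e+10 Bq/g

9.7049e+10


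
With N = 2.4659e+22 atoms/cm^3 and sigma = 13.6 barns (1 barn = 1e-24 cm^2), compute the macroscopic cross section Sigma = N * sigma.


Sigma = N * sigma_barns * 1e-24
Sigma = 2.4659e+22 * 13.6 * 1e-24
Sigma = 0.33536 /cm

0.33536


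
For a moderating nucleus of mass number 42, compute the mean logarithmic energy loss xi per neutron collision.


xi = 1 + (A-1)^2/(2A) * ln((A-1)/(A+1))
xi = 1 + (42-1)^2/(2*42) * ln((42-1)/(42 +1))
xi = 0.046872

0.046872


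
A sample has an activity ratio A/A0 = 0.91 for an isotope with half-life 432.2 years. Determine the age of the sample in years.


lambda = ln(2) / t_half = ln(2) / 432.2 = 0.001603765 /yr
t = -ln(A/A0) / lambda
t = -ln(0.91) / 0.001603765
t = 58.806 yr

58.806


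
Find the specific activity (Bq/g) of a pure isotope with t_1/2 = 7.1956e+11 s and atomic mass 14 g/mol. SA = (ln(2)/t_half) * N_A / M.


lambda = ln(2) / t_half = ln(2) / 7.1956e+11 = 9.632931e-13 /s
SA = lambda * N_A / M
SA = 9.632931e-13 * 6.022e23 / 14
SA = 4.1435e+10 Bq/g

4.1435e+10


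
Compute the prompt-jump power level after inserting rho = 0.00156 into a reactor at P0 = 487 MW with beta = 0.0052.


P1/P0 = beta / (beta - rho)
P1/P0 = 0.0052 / (0.0052 - 0.00156) = 1.428571
P1 = 487 * 1.428571 = 695.71 MW

695.71


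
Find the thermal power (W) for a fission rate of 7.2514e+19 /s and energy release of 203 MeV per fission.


P = fission_rate * E_MeV * 1.602e-13
P = 7.2514e+19 * 203 * 1.602e-13
P = 2.3582e+09 W

2.3582e+09


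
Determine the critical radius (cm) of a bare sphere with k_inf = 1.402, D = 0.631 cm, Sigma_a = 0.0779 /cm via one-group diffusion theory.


L^2 = D / Sigma_a = 0.631 / 0.0779 = 8.100128 cm^2
B_m^2 = (k_inf - 1) / L^2 = (1.402 - 1) / 8.100128 = 0.04962885 /cm^2
For a bare sphere: B_g = pi/R, so R_c = pi / sqrt(B_m^2)
R_c = pi / sqrt(0.04962885) = 14.102 cm

14.102


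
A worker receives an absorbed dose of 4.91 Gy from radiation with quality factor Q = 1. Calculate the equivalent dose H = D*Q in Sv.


H = D * Q
H = 4.91 * 1
H = 4.9100 Sv

4.9100


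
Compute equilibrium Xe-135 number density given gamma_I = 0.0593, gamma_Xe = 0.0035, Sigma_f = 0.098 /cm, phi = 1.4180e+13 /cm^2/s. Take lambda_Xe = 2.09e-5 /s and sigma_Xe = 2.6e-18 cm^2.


Xe_eq = (gamma_I + gamma_Xe) * Sigma_f * phi / (lambda_Xe + sigma_Xe * phi)
Numerator = (0.0593 + 0.0035) * 0.098 * 1.4180e+13 = 8.726939e+10
Denominator = 2.09e-5 + 2.6e-18 * 1.4180e+13 = 5.776800e-05
Xe_eq = 8.726939e+10 / 5.776800e-05 = 1.5107e+15 /cm^3

1.5107e+15


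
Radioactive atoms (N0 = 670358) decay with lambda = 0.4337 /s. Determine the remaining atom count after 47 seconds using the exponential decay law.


N = N0 * exp(-lambda * t)
N = 670358 * exp(-0.4337 * 47)
N = 9.4122e-04

9.4122e-04


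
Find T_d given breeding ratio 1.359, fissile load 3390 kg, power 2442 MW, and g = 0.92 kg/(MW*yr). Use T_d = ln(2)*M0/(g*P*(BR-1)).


Breeding gain G = BR - 1 = 1.359 - 1 = 0.359
Fissile production rate = g * P * G = 0.92 * 2442 * 0.359 = 806.54376 kg/yr
T_d = ln(2) * M0 / (g * P * G)
T_d = ln(2) * 3390 / 806.54376 = 2.9134 yr

2.9134


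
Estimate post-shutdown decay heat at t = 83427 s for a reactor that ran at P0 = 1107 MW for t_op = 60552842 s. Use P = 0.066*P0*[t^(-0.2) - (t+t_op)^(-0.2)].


P/P0 = 0.066 * [t^(-0.2) - (t + t_op)^(-0.2)]
P/P0 = 0.066 * [83427^(-0.2) - (83427 + 60552842)^(-0.2)]
P/P0 = 0.066 * [0.1036904 - 0.02776218] = 0.005011263
P = 1107 * 0.005011263 = 5.5475 MW

5.5475


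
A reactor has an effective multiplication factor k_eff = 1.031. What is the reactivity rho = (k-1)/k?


rho = (k_eff - 1) / k_eff
rho = (1.031 - 1) / 1.031
rho = 0.030068

0.030068


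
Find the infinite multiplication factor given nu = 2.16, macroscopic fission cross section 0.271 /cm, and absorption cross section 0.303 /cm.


k_inf = nu * Sigma_f / Sigma_a
k_inf = 2.16 * 0.271 / 0.303
k_inf = 1.9319

1.9319


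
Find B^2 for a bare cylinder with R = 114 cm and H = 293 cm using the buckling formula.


B^2 = (2.405/R)^2 + (pi/H)^2
B^2 = (2.405/114)^2 + (pi/293)^2
B^2 = 5.6003e-04 /cm^2

5.6003e-04


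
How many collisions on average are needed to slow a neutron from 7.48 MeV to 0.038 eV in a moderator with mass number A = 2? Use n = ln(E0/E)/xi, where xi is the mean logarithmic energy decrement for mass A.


xi = 1 + (A-1)^2/(2A)*ln((A-1)/(A+1)) = 0.7253469 (for A = 2)
n = ln(E0/E) / xi
n = ln(7.48e6 / 0.038) / 0.7253469
n = ln(1.968421e+08) / 0.7253469 = 26.329

26.329


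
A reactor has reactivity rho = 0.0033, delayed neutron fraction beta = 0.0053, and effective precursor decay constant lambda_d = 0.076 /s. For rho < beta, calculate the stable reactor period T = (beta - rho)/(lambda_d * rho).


T = (beta - rho) / (lambda_d * rho)
T = (0.0053 - 0.0033) / (0.076 * 0.0033)
T = 7.9745 s

7.9745


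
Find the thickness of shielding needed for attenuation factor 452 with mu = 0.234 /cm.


x = ln(factor) / mu
x = ln(452) / 0.234
x = 26.127 cm

26.127


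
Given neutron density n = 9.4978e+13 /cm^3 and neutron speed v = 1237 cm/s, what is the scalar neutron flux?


phi = n * v
phi = 9.4978e+13 * 1237
phi = 1.1749e+17 /cm^2/s

1.1749e+17


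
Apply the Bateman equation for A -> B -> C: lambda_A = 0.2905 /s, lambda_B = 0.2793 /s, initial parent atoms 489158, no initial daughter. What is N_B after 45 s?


N_B(t) = lambda_A * N_A0 / (lambda_B - lambda_A) * [exp(-lambda_A*t) - exp(-lambda_B*t)]
exp(-0.2905*45) = 2.102255e-06; exp(-0.2793*45) = 3.479924e-06
N_B = 0.2905 * 489158 / (0.2793 - 0.2905) * (2.102255e-06 - 3.479924e-06)
N_B = 17.479

17.479


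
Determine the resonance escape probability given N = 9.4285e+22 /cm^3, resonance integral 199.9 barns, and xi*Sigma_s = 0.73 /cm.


p = exp(-N * I * 1e-24 / (xi*Sigma_s))
p = exp(-9.4285e+22 * 199.9 * 1e-24 / 0.73)
p = 6.1253e-12

6.1253e-12


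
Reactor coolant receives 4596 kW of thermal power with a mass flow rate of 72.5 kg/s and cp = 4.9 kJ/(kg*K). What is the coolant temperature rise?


dT = Q / (m_dot * cp)
dT = 4596 / (72.5 * 4.9)
dT = 12.937 C

12.937


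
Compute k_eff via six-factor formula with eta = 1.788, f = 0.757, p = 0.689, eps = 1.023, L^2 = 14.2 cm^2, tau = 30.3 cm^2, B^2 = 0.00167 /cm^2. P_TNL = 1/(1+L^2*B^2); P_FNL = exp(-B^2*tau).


k_inf = eta*f*p*eps = 1.788*0.757*0.689*1.023 = 0.9540217
P_TNL = 1/(1 + L^2*B^2) = 1/(1 + 14.2*0.00167) = 0.9768353
P_FNL = exp(-B^2*tau) = exp(-0.00167*30.3) = 0.9506579
k_eff = k_inf * P_TNL * P_FNL = 0.9540217 * 0.9768353 * 0.9506579
k_eff = 0.88594

0.88594


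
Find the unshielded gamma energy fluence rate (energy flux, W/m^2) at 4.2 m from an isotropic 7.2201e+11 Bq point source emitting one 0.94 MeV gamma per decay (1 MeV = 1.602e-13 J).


psi = A * E * 1.602e-13 / (4*pi*r^2)
psi = 7.2201e+11 * 0.94 * 1.602e-13 / (4*pi*4.2^2)
psi = 4.9048e-04 W/m^2

4.9048e-04


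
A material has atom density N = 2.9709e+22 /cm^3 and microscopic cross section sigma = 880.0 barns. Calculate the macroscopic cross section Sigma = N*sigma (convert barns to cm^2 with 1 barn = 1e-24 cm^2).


Sigma = N * sigma_barns * 1e-24
Sigma = 2.9709e+22 * 880.0 * 1e-24
Sigma = 26.144 /cm

26.144


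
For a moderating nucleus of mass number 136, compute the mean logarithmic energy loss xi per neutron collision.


xi = 1 + (A-1)^2/(2A) * ln((A-1)/(A+1))
xi = 1 + (136-1)^2/(2*136) * ln((136-1)/(136 +1))
xi = 0.014634

0.014634


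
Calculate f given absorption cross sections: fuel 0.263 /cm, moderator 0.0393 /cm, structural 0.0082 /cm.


f = Sigma_a_fuel / (Sigma_a_fuel + Sigma_a_mod + Sigma_a_other)
f = 0.263 / (0.263 + 0.0393 + 0.0082)
f = 0.84702

0.84702


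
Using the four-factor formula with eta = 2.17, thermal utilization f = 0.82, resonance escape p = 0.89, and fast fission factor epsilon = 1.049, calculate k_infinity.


k_inf = eta * f * p * epsilon
k_inf = 2.17 * 0.82 * 0.89 * 1.049
k_inf = 1.6613

1.6613


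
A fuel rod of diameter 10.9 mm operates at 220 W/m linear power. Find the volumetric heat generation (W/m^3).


r = D / 2 / 1000 = 10.9 / 2 / 1000 = 0.00545 m
q''' = q' / (pi * r^2)
q''' = 220 / (pi * 0.00545^2)
q''' = 2.3577e+06 W/m^3

2.3577e+06


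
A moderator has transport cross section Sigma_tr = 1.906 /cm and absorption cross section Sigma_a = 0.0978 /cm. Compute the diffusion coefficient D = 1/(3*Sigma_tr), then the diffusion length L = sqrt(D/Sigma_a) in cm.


D = 1 / (3 * Sigma_tr) = 1 / (3 * 1.906) = 0.1748863 cm
L = sqrt(D / Sigma_a)
L = sqrt(0.1748863 / 0.0978)
L = 1.3372 cm

1.3372


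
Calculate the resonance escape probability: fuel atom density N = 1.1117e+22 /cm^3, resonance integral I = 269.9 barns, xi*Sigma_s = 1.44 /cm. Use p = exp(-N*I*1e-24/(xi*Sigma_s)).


p = exp(-N * I * 1e-24 / (xi*Sigma_s))
p = exp(-1.1117e+22 * 269.9 * 1e-24 / 1.44)
p = 0.12447

0.12447


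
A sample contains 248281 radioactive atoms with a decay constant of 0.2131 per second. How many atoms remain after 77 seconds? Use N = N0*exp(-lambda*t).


N = N0 * exp(-lambda * t)
N = 248281 * exp(-0.2131 * 77)
N = 0.018567

0.018567


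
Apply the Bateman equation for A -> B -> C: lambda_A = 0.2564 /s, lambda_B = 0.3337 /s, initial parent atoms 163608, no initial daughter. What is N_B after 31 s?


N_B(t) = lambda_A * N_A0 / (lambda_B - lambda_A) * [exp(-lambda_A*t) - exp(-lambda_B*t)]
exp(-0.2564*31) = 3.532269e-04; exp(-0.3337*31) = 3.216280e-05
N_B = 0.2564 * 163608 / (0.3337 - 0.2564) * (3.532269e-04 - 3.216280e-05)
N_B = 174.23

174.23


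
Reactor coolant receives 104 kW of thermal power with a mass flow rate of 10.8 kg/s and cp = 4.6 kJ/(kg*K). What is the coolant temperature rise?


dT = Q / (m_dot * cp)
dT = 104 / (10.8 * 4.6)
dT = 2.0934 C

2.0934


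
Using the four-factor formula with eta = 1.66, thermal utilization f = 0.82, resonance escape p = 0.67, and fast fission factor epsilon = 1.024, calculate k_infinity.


k_inf = eta * f * p * epsilon
k_inf = 1.66 * 0.82 * 0.67 * 1.024
k_inf = 0.93389

0.93389


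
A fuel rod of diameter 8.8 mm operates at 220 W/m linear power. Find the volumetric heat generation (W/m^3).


r = D / 2 / 1000 = 8.8 / 2 / 1000 = 0.0044 m
q''' = q' / (pi * r^2)
q''' = 220 / (pi * 0.0044^2)
q''' = 3.6172e+06 W/m^3

3.6172e+06


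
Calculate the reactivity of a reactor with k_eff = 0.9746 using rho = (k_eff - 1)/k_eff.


rho = (k_eff - 1) / k_eff
rho = (0.9746 - 1) / 0.9746
rho = -0.026062

-0.026062


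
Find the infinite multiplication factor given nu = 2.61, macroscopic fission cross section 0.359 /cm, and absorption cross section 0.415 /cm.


k_inf = nu * Sigma_f / Sigma_a
k_inf = 2.61 * 0.359 / 0.415
k_inf = 2.2578

2.2578


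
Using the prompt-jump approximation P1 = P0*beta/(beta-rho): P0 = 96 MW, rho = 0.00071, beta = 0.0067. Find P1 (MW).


P1/P0 = beta / (beta - rho)
P1/P0 = 0.0067 / (0.0067 - 0.00071) = 1.118531
P1 = 96 * 1.118531 = 107.38 MW

107.38


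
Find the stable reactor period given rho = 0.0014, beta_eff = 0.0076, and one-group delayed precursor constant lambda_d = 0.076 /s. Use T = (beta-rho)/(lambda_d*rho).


T = (beta - rho) / (lambda_d * rho)
T = (0.0076 - 0.0014) / (0.076 * 0.0014)
T = 58.271 s

58.271


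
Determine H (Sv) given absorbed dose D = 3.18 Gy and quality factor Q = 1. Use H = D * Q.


H = D * Q
H = 3.18 * 1
H = 3.1800 Sv

3.1800


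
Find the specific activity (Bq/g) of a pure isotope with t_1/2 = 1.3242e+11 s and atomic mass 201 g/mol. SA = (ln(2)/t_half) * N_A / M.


lambda = ln(2) / t_half = ln(2) / 1.3242e+11 = 5.234460e-12 /s
SA = lambda * N_A / M
SA = 5.234460e-12 * 6.022e23 / 201
SA = 1.5683e+10 Bq/g

1.5683e+10


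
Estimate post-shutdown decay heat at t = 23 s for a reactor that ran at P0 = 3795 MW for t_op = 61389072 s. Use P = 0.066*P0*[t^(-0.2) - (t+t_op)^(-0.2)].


P/P0 = 0.066 * [t^(-0.2) - (t + t_op)^(-0.2)]
P/P0 = 0.066 * [23^(-0.2) - (23 + 61389072)^(-0.2)]
P/P0 = 0.066 * [0.5341392 - 0.02769375] = 0.03342540
P = 3795 * 0.03342540 = 126.85 MW

126.85


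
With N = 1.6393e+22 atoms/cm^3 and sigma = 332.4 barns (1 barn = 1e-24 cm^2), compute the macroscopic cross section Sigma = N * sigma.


Sigma = N * sigma_barns * 1e-24
Sigma = 1.6393e+22 * 332.4 * 1e-24
Sigma = 5.4490 /cm

5.4490


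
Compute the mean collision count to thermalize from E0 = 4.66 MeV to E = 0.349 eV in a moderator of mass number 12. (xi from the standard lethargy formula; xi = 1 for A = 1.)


xi = 1 + (A-1)^2/(2A)*ln((A-1)/(A+1)) = 0.1577690 (for A = 12)
n = ln(E0/E) / xi
n = ln(4.66e6 / 0.349) / 0.1577690
n = ln(1.335244e+07) / 0.1577690 = 104.00

104.00


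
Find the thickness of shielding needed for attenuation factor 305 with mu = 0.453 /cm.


x = ln(factor) / mu
x = ln(305) / 0.453
x = 12.628 cm

12.628


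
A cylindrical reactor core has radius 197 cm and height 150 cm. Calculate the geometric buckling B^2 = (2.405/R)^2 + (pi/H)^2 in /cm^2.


B^2 = (2.405/R)^2 + (pi/H)^2
B^2 = (2.405/197)^2 + (pi/150)^2
B^2 = 5.8769e-04 /cm^2

5.8769e-04


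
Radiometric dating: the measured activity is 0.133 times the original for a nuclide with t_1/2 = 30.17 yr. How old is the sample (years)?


lambda = ln(2) / t_half = ln(2) / 30.17 = 0.02297472 /yr
t = -ln(A/A0) / lambda
t = -ln(0.133) / 0.02297472
t = 87.810 yr

87.810


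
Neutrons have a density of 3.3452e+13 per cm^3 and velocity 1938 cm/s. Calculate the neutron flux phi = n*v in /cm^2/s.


phi = n * v
phi = 3.3452e+13 * 1938
phi = 6.4830e+16 /cm^2/s

6.4830e+16


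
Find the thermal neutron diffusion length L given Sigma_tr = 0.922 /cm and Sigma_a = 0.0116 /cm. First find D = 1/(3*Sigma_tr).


D = 1 / (3 * Sigma_tr) = 1 / (3 * 0.922) = 0.3615329 cm
L = sqrt(D / Sigma_a)
L = sqrt(0.3615329 / 0.0116)
L = 5.5827 cm

5.5827


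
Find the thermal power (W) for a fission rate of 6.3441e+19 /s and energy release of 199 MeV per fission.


P = fission_rate * E_MeV * 1.602e-13
P = 6.3441e+19 * 199 * 1.602e-13
P = 2.0225e+09 W

2.0225e+09


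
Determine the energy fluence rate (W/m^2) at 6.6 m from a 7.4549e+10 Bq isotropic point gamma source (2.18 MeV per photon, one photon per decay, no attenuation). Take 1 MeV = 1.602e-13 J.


psi = A * E * 1.602e-13 / (4*pi*r^2)
psi = 7.4549e+10 * 2.18 * 1.602e-13 / (4*pi*6.6^2)
psi = 4.7562e-05 W/m^2

4.7562e-05


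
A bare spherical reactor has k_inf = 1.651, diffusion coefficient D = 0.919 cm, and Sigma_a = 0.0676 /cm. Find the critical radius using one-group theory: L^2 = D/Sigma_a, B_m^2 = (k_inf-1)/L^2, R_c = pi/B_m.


L^2 = D / Sigma_a = 0.919 / 0.0676 = 13.59467 cm^2
B_m^2 = (k_inf - 1) / L^2 = (1.651 - 1) / 13.59467 = 0.04788641 /cm^2
For a bare sphere: B_g = pi/R, so R_c = pi / sqrt(B_m^2)
R_c = pi / sqrt(0.04788641) = 14.356 cm

14.356


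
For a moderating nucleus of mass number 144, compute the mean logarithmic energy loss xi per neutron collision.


xi = 1 + (A-1)^2/(2A) * ln((A-1)/(A+1))
xi = 1 + (144-1)^2/(2*144) * ln((144-1)/(144 +1))
xi = 0.013825

0.013825


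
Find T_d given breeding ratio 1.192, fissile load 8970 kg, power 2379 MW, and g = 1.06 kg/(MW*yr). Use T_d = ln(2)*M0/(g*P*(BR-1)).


Breeding gain G = BR - 1 = 1.192 - 1 = 0.192
Fissile production rate = g * P * G = 1.06 * 2379 * 0.192 = 484.17408 kg/yr
T_d = ln(2) * M0 / (g * P * G)
T_d = ln(2) * 8970 / 484.17408 = 12.842 yr

12.842


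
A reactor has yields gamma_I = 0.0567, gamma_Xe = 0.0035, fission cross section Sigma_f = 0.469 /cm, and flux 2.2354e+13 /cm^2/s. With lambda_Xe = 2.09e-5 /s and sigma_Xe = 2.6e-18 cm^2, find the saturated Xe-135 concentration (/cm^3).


Xe_eq = (gamma_I + gamma_Xe) * Sigma_f * phi / (lambda_Xe + sigma_Xe * phi)
Numerator = (0.0567 + 0.0035) * 0.469 * 2.2354e+13 = 6.311384e+11
Denominator = 2.09e-5 + 2.6e-18 * 2.2354e+13 = 7.902040e-05
Xe_eq = 6.311384e+11 / 7.902040e-05 = 7.9870e+15 /cm^3

7.9870e+15


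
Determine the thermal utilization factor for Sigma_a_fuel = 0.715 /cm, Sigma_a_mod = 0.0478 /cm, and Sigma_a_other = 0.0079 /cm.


f = Sigma_a_fuel / (Sigma_a_fuel + Sigma_a_mod + Sigma_a_other)
f = 0.715 / (0.715 + 0.0478 + 0.0079)
f = 0.92773

0.92773


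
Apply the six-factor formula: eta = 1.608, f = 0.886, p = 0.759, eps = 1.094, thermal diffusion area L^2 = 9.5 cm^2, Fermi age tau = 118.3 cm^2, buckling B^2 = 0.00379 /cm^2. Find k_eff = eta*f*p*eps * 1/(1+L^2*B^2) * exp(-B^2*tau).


k_inf = eta*f*p*eps = 1.608*0.886*0.759*1.094 = 1.182984
P_TNL = 1/(1 + L^2*B^2) = 1/(1 + 9.5*0.00379) = 0.9652463
P_FNL = exp(-B^2*tau) = exp(-0.00379*118.3) = 0.6386766
k_eff = k_inf * P_TNL * P_FNL = 1.182984 * 0.9652463 * 0.6386766
k_eff = 0.72929

0.72929


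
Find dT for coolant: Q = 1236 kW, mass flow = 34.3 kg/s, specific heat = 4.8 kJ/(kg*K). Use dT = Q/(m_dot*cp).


dT = Q / (m_dot * cp)
dT = 1236 / (34.3 * 4.8)
dT = 7.5073 C

7.5073


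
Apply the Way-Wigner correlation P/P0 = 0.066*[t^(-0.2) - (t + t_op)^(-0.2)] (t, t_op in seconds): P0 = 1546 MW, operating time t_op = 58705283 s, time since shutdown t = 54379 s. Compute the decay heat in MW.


P/P0 = 0.066 * [t^(-0.2) - (t + t_op)^(-0.2)]
P/P0 = 0.066 * [54379^(-0.2) - (54379 + 58705283)^(-0.2)]
P/P0 = 0.066 * [0.1129572 - 0.02793728] = 0.005611315
P = 1546 * 0.005611315 = 8.6751 MW

8.6751


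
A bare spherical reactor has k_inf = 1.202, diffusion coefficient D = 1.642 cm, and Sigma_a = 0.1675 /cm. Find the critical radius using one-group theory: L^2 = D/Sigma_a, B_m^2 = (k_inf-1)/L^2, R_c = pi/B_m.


L^2 = D / Sigma_a = 1.642 / 0.1675 = 9.802985 cm^2
B_m^2 = (k_inf - 1) / L^2 = (1.202 - 1) / 9.802985 = 0.02060597 /cm^2
For a bare sphere: B_g = pi/R, so R_c = pi / sqrt(B_m^2)
R_c = pi / sqrt(0.02060597) = 21.885 cm

21.885


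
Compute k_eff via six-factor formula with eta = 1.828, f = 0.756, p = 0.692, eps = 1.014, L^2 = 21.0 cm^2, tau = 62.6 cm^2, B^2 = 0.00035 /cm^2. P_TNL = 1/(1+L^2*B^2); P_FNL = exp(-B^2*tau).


k_inf = eta*f*p*eps = 1.828*0.756*0.692*1.014 = 0.9697104
P_TNL = 1/(1 + L^2*B^2) = 1/(1 + 21.0*0.00035) = 0.9927036
P_FNL = exp(-B^2*tau) = exp(-0.00035*62.6) = 0.9783283
k_eff = k_inf * P_TNL * P_FNL = 0.9697104 * 0.9927036 * 0.9783283
k_eff = 0.94177

0.94177


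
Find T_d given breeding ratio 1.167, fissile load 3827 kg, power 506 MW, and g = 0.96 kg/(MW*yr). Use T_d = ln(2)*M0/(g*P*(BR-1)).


Breeding gain G = BR - 1 = 1.167 - 1 = 0.167
Fissile production rate = g * P * G = 0.96 * 506 * 0.167 = 81.12192 kg/yr
T_d = ln(2) * M0 / (g * P * G)
T_d = ln(2) * 3827 / 81.12192 = 32.700 yr

32.700


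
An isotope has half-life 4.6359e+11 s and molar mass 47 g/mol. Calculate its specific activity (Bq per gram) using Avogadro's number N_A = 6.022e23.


lambda = ln(2) / t_half = ln(2) / 4.6359e+11 = 1.495173e-12 /s
SA = lambda * N_A / M
SA = 1.495173e-12 * 6.022e23 / 47
SA = 1.9157e+10 Bq/g

1.9157e+10


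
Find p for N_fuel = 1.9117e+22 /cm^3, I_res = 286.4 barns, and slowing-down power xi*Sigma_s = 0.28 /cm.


p = exp(-N * I * 1e-24 / (xi*Sigma_s))
p = exp(-1.9117e+22 * 286.4 * 1e-24 / 0.28)
p = 3.2198e-09

3.2198e-09


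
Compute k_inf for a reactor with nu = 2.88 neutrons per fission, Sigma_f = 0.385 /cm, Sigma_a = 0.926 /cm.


k_inf = nu * Sigma_f / Sigma_a
k_inf = 2.88 * 0.385 / 0.926
k_inf = 1.1974

1.1974


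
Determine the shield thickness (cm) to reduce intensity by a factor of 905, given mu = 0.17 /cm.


x = ln(factor) / mu
x = ln(905) / 0.17
x = 40.047 cm

40.047


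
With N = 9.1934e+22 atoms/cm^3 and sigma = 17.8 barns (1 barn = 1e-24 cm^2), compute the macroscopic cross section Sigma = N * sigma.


Sigma = N * sigma_barns * 1e-24
Sigma = 9.1934e+22 * 17.8 * 1e-24
Sigma = 1.6364 /cm

1.6364


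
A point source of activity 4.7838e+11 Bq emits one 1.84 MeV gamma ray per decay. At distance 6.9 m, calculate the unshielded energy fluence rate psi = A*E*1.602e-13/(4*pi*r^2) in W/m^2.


psi = A * E * 1.602e-13 / (4*pi*r^2)
psi = 4.7838e+11 * 1.84 * 1.602e-13 / (4*pi*6.9^2)
psi = 2.3569e-04 W/m^2

2.3569e-04


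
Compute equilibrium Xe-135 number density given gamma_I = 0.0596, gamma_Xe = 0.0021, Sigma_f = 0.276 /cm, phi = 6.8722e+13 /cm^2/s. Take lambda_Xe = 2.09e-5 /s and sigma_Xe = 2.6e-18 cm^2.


Xe_eq = (gamma_I + gamma_Xe) * Sigma_f * phi / (lambda_Xe + sigma_Xe * phi)
Numerator = (0.0596 + 0.0021) * 0.276 * 6.8722e+13 = 1.170281e+12
Denominator = 2.09e-5 + 2.6e-18 * 6.8722e+13 = 1.995772e-04
Xe_eq = 1.170281e+12 / 1.995772e-04 = 5.8638e+15 /cm^3

5.8638e+15


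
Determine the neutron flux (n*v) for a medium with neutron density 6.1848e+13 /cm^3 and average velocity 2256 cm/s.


phi = n * v
phi = 6.1848e+13 * 2256
phi = 1.3953e+17 /cm^2/s

1.3953e+17


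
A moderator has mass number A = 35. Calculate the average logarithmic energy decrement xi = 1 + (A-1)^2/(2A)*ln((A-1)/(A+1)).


xi = 1 + (A-1)^2/(2A) * ln((A-1)/(A+1))
xi = 1 + (35-1)^2/(2*35) * ln((35-1)/(35 +1))
xi = 0.056070

0.056070


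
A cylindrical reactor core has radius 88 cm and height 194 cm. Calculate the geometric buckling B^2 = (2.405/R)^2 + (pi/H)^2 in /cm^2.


B^2 = (2.405/R)^2 + (pi/H)^2
B^2 = (2.405/88)^2 + (pi/194)^2
B^2 = 0.0010091 /cm^2

0.0010091


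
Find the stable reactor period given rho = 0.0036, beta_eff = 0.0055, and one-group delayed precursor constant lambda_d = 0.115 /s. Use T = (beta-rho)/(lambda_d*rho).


T = (beta - rho) / (lambda_d * rho)
T = (0.0055 - 0.0036) / (0.115 * 0.0036)
T = 4.5894 s

4.5894


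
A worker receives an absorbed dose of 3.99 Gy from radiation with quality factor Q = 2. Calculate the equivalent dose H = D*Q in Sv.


H = D * Q
H = 3.99 * 2
H = 7.9800 Sv

7.9800


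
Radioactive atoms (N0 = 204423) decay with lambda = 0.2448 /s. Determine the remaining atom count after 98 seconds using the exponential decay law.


N = N0 * exp(-lambda * t)
N = 204423 * exp(-0.2448 * 98)
N = 7.7917e-06

7.7917e-06


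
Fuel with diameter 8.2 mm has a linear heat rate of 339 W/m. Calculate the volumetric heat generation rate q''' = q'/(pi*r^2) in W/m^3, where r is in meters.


r = D / 2 / 1000 = 8.2 / 2 / 1000 = 0.0041 m
q''' = q' / (pi * r^2)
q''' = 339 / (pi * 0.0041^2)
q''' = 6.4192e+06 W/m^3

6.4192e+06


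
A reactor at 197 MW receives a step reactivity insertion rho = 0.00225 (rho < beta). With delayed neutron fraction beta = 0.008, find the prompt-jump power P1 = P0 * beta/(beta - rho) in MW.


P1/P0 = beta / (beta - rho)
P1/P0 = 0.008 / (0.008 - 0.00225) = 1.391304
P1 = 197 * 1.391304 = 274.09 MW

274.09


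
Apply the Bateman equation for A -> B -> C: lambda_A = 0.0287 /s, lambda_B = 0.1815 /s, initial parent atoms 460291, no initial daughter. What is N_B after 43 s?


N_B(t) = lambda_A * N_A0 / (lambda_B - lambda_A) * [exp(-lambda_A*t) - exp(-lambda_B*t)]
exp(-0.0287*43) = 0.2910966; exp(-0.1815*43) = 4.078953e-04
N_B = 0.0287 * 460291 / (0.1815 - 0.0287) * (0.2910966 - 4.078953e-04)
N_B = 25132

25132


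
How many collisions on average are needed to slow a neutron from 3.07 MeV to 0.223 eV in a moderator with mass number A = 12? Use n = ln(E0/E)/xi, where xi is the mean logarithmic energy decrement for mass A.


xi = 1 + (A-1)^2/(2A)*ln((A-1)/(A+1)) = 0.1577690 (for A = 12)
n = ln(E0/E) / xi
n = ln(3.07e6 / 0.223) / 0.1577690
n = ln(1.376682e+07) / 0.1577690 = 104.19

104.19


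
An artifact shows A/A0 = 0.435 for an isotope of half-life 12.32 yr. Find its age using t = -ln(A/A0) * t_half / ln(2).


lambda = ln(2) / t_half = ln(2) / 12.32 = 0.05626195 /yr
t = -ln(A/A0) / lambda
t = -ln(0.435) / 0.05626195
t = 14.795 yr

14.795


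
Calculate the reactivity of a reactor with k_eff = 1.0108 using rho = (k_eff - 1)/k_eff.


rho = (k_eff - 1) / k_eff
rho = (1.0108 - 1) / 1.0108
rho = 0.010685

0.010685


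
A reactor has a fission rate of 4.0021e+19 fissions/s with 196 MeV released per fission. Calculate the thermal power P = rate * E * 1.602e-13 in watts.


P = fission_rate * E_MeV * 1.602e-13
P = 4.0021e+19 * 196 * 1.602e-13
P = 1.2566e+09 W

1.2566e+09


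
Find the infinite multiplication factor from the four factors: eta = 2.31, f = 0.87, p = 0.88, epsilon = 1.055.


k_inf = eta * f * p * epsilon
k_inf = 2.31 * 0.87 * 0.88 * 1.055
k_inf = 1.8658

1.8658


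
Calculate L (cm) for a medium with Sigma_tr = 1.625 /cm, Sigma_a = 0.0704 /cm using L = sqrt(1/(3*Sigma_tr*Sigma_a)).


D = 1 / (3 * Sigma_tr) = 1 / (3 * 1.625) = 0.2051282 cm
L = sqrt(D / Sigma_a)
L = sqrt(0.2051282 / 0.0704)
L = 1.7070 cm

1.7070


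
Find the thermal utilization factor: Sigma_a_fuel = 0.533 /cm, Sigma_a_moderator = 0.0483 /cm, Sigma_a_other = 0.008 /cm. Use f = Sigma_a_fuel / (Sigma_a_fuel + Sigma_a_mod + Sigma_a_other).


f = Sigma_a_fuel / (Sigma_a_fuel + Sigma_a_mod + Sigma_a_other)
f = 0.533 / (0.533 + 0.0483 + 0.008)
f = 0.90446

0.90446


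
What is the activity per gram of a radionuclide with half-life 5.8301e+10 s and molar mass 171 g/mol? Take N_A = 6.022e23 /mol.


lambda = ln(2) / t_half = ln(2) / 5.8301e+10 = 1.188911e-11 /s
SA = lambda * N_A / M
SA = 1.188911e-11 * 6.022e23 / 171
SA = 4.1869e+10 Bq/g

4.1869e+10


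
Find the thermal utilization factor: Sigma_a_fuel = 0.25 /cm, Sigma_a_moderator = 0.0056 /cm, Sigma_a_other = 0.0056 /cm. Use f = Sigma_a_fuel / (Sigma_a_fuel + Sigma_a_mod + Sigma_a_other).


f = Sigma_a_fuel / (Sigma_a_fuel + Sigma_a_mod + Sigma_a_other)
f = 0.25 / (0.25 + 0.0056 + 0.0056)
f = 0.95712

0.95712


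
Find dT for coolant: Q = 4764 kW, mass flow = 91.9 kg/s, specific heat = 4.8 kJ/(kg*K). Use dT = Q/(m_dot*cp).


dT = Q / (m_dot * cp)
dT = 4764 / (91.9 * 4.8)
dT = 10.800 C

10.800


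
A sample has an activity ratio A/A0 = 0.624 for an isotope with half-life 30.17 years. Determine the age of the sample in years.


lambda = ln(2) / t_half = ln(2) / 30.17 = 0.02297472 /yr
t = -ln(A/A0) / lambda
t = -ln(0.624) / 0.02297472
t = 20.527 yr

20.527


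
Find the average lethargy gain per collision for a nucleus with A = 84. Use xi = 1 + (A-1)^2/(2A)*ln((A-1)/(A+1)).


xi = 1 + (A-1)^2/(2A) * ln((A-1)/(A+1))
xi = 1 + (84-1)^2/(2*84) * ln((84-1)/(84 +1))
xi = 0.023622

0.023622


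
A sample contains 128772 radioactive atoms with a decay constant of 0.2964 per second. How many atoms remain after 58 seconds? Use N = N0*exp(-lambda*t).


N = N0 * exp(-lambda * t)
N = 128772 * exp(-0.2964 * 58)
N = 0.0044033

0.0044033


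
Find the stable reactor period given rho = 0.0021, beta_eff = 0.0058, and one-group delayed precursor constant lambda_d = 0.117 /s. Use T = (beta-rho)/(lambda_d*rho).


T = (beta - rho) / (lambda_d * rho)
T = (0.0058 - 0.0021) / (0.117 * 0.0021)
T = 15.059 s

15.059


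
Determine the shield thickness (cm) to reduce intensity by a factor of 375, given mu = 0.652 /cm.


x = ln(factor) / mu
x = ln(375) / 0.652
x = 9.0904 cm

9.0904


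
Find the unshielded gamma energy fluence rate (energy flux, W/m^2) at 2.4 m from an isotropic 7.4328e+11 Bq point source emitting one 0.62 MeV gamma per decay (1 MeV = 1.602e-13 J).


psi = A * E * 1.602e-13 / (4*pi*r^2)
psi = 7.4328e+11 * 0.62 * 1.602e-13 / (4*pi*2.4^2)
psi = 0.0010199 W/m^2

0.0010199


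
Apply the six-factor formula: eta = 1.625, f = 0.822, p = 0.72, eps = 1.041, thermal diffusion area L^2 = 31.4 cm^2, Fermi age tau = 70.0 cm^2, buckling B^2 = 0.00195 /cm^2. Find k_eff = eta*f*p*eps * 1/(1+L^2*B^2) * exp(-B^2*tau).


k_inf = eta*f*p*eps = 1.625*0.822*0.72*1.041 = 1.001171
P_TNL = 1/(1 + L^2*B^2) = 1/(1 + 31.4*0.00195) = 0.9423028
P_FNL = exp(-B^2*tau) = exp(-0.00195*70.0) = 0.8724063
k_eff = k_inf * P_TNL * P_FNL = 1.001171 * 0.9423028 * 0.8724063
k_eff = 0.82303

0.82303


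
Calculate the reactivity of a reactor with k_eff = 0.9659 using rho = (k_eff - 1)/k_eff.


rho = (k_eff - 1) / k_eff
rho = (0.9659 - 1) / 0.9659
rho = -0.035304

-0.035304


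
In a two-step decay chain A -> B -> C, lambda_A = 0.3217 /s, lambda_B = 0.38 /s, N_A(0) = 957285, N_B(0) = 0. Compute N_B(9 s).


N_B(t) = lambda_A * N_A0 / (lambda_B - lambda_A) * [exp(-lambda_A*t) - exp(-lambda_B*t)]
exp(-0.3217*9) = 0.05528244; exp(-0.38*9) = 0.03271243
N_B = 0.3217 * 957285 / (0.38 - 0.3217) * (0.05528244 - 0.03271243)
N_B = 119222

119222


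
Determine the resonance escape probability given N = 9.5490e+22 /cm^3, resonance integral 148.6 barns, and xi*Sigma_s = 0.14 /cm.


p = exp(-N * I * 1e-24 / (xi*Sigma_s))
p = exp(-9.5490e+22 * 148.6 * 1e-24 / 0.14)
p = 9.5880e-45

9.5880e-45


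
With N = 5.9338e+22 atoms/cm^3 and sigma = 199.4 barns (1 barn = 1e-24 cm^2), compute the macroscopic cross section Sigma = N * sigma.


Sigma = N * sigma_barns * 1e-24
Sigma = 5.9338e+22 * 199.4 * 1e-24
Sigma = 11.832 /cm

11.832


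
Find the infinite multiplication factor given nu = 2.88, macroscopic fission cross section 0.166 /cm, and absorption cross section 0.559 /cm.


k_inf = nu * Sigma_f / Sigma_a
k_inf = 2.88 * 0.166 / 0.559
k_inf = 0.85524

0.85524


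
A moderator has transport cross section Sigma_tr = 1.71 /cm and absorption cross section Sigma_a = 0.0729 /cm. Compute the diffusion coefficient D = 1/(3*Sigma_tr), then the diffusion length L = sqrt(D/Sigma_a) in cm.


D = 1 / (3 * Sigma_tr) = 1 / (3 * 1.71) = 0.1949318 cm
L = sqrt(D / Sigma_a)
L = sqrt(0.1949318 / 0.0729)
L = 1.6352 cm

1.6352


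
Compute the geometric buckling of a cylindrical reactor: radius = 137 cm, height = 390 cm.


B^2 = (2.405/R)^2 + (pi/H)^2
B^2 = (2.405/137)^2 + (pi/390)^2
B^2 = 3.7306e-04 /cm^2

3.7306e-04


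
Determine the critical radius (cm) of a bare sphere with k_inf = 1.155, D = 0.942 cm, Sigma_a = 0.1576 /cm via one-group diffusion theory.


L^2 = D / Sigma_a = 0.942 / 0.1576 = 5.977157 cm^2
B_m^2 = (k_inf - 1) / L^2 = (1.155 - 1) / 5.977157 = 0.02593206 /cm^2
For a bare sphere: B_g = pi/R, so R_c = pi / sqrt(B_m^2)
R_c = pi / sqrt(0.02593206) = 19.509 cm

19.509


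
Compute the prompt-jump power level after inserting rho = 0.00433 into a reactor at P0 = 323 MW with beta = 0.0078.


P1/P0 = beta / (beta - rho)
P1/P0 = 0.0078 / (0.0078 - 0.00433) = 2.247839
P1 = 323 * 2.247839 = 726.05 MW

726.05


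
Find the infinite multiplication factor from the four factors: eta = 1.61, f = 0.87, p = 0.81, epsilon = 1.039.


k_inf = eta * f * p * epsilon
k_inf = 1.61 * 0.87 * 0.81 * 1.039
k_inf = 1.1788

1.1788


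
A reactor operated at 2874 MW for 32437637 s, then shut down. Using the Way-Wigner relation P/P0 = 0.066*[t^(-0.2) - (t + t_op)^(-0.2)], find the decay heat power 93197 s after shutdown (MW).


P/P0 = 0.066 * [t^(-0.2) - (t + t_op)^(-0.2)]
P/P0 = 0.066 * [93197^(-0.2) - (93197 + 32437637)^(-0.2)]
P/P0 = 0.066 * [0.1014191 - 0.03144423] = 0.004618341
P = 2874 * 0.004618341 = 13.273 MW

13.273


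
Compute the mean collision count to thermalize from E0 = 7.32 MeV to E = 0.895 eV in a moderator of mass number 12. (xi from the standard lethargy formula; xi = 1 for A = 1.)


xi = 1 + (A-1)^2/(2A)*ln((A-1)/(A+1)) = 0.1577690 (for A = 12)
n = ln(E0/E) / xi
n = ln(7.32e6 / 0.895) / 0.1577690
n = ln(8.178771e+06) / 0.1577690 = 100.89

100.89


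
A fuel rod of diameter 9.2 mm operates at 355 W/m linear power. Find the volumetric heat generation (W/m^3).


r = D / 2 / 1000 = 9.2 / 2 / 1000 = 0.0046 m
q''' = q' / (pi * r^2)
q''' = 355 / (pi * 0.0046^2)
q''' = 5.3403e+06 W/m^3

5.3403e+06


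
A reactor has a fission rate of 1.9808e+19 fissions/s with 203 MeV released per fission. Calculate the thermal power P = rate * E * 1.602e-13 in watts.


P = fission_rate * E_MeV * 1.602e-13
P = 1.9808e+19 * 203 * 1.602e-13
P = 6.4417e+08 W

6.4417e+08


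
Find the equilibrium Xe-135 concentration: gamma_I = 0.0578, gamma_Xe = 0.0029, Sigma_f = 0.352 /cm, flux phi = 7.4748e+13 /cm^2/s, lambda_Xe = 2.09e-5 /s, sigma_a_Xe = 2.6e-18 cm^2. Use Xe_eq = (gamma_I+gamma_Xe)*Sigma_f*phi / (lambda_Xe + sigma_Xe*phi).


Xe_eq = (gamma_I + gamma_Xe) * Sigma_f * phi / (lambda_Xe + sigma_Xe * phi)
Numerator = (0.0578 + 0.0029) * 0.352 * 7.4748e+13 = 1.597096e+12
Denominator = 2.09e-5 + 2.6e-18 * 7.4748e+13 = 2.152448e-04
Xe_eq = 1.597096e+12 / 2.152448e-04 = 7.4199e+15 /cm^3

7.4199e+15


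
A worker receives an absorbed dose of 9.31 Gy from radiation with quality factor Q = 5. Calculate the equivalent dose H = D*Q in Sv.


H = D * Q
H = 9.31 * 5
H = 46.550 Sv

46.550


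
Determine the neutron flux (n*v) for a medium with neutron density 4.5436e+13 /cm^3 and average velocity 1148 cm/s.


phi = n * v
phi = 4.5436e+13 * 1148
phi = 5.2161e+16 /cm^2/s

5.2161e+16
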